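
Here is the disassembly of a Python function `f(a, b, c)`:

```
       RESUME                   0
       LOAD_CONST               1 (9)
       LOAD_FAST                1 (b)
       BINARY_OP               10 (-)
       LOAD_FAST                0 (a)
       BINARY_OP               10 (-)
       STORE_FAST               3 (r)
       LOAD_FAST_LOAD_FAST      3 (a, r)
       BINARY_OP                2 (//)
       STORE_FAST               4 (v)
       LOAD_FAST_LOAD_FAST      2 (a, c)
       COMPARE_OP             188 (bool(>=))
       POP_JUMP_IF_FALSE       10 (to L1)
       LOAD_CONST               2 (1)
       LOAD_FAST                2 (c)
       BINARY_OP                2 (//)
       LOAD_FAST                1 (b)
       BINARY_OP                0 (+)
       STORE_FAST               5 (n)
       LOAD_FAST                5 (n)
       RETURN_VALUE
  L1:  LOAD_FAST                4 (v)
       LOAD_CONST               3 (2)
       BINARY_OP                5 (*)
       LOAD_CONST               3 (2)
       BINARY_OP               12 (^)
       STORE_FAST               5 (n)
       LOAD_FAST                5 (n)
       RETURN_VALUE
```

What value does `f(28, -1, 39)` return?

LOAD_CONST → push 9. Stack: [9]
LOAD_FAST b → push -1. Stack: [9, -1]
BINARY_OP - → 9 - -1 = 10. Stack: [10]
LOAD_FAST a → push 28. Stack: [10, 28]
BINARY_OP - → 10 - 28 = -18. Stack: [-18]
STORE_FAST r → r=-18. Stack: []
LOAD_FAST_LOAD_FAST a,r → push 28,-18. Stack: [28, -18]
BINARY_OP // → 28 // -18 = -2. Stack: [-2]
STORE_FAST v → v=-2. Stack: []
LOAD_FAST_LOAD_FAST a,c → push 28,39. Stack: [28, 39]
COMPARE_OP bool(>=) → 28 vs 39 = False. Stack: [False]
POP_JUMP_IF_FALSE → pop False; jump. Stack: []
LOAD_FAST v → push -2. Stack: [-2]
LOAD_CONST → push 2. Stack: [-2, 2]
BINARY_OP * → -2 * 2 = -4. Stack: [-4]
LOAD_CONST → push 2. Stack: [-4, 2]
BINARY_OP ^ → -4 ^ 2 = -2. Stack: [-2]
STORE_FAST n → n=-2. Stack: []
LOAD_FAST n → push -2. Stack: [-2]
RETURN_VALUE → return -2.

-2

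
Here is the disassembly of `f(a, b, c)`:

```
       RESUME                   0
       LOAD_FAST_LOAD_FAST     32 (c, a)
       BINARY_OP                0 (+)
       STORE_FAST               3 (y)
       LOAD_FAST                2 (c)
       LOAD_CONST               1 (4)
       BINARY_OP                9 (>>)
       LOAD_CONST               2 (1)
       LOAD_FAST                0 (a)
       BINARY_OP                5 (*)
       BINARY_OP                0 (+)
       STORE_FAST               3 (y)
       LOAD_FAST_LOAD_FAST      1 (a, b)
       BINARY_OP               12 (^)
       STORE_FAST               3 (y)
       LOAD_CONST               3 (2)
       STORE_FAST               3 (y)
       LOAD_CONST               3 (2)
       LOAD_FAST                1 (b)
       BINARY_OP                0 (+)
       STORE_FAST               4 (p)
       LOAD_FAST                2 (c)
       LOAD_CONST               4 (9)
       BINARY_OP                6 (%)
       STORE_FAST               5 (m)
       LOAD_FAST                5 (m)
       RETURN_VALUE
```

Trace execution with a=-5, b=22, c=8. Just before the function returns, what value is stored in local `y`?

LOAD_FAST_LOAD_FAST c,a → push 8,-5. Stack: [8, -5]
BINARY_OP + → 8 + -5 = 3. Stack: [3]
STORE_FAST y → y=3. Stack: []
LOAD_FAST c → push 8. Stack: [8]
LOAD_CONST → push 4. Stack: [8, 4]
BINARY_OP >> → 8 >> 4 = 0. Stack: [0]
LOAD_CONST → push 1. Stack: [0, 1]
LOAD_FAST a → push -5. Stack: [0, 1, -5]
BINARY_OP * → 1 * -5 = -5. Stack: [0, -5]
BINARY_OP + → 0 + -5 = -5. Stack: [-5]
STORE_FAST y → y=-5. Stack: []
LOAD_FAST_LOAD_FAST a,b → push -5,22. Stack: [-5, 22]
BINARY_OP ^ → -5 ^ 22 = -19. Stack: [-19]
STORE_FAST y → y=-19. Stack: []
LOAD_CONST → push 2. Stack: [2]
STORE_FAST y → y=2. Stack: []
LOAD_CONST → push 2. Stack: [2]
LOAD_FAST b → push 22. Stack: [2, 22]
BINARY_OP + → 2 + 22 = 24. Stack: [24]
STORE_FAST p → p=24. Stack: []
LOAD_FAST c → push 8. Stack: [8]
LOAD_CONST → push 9. Stack: [8, 9]
BINARY_OP % → 8 % 9 = 8. Stack: [8]
STORE_FAST m → m=8. Stack: []
LOAD_FAST m → push 8. Stack: [8]
RETURN_VALUE → return 8.

2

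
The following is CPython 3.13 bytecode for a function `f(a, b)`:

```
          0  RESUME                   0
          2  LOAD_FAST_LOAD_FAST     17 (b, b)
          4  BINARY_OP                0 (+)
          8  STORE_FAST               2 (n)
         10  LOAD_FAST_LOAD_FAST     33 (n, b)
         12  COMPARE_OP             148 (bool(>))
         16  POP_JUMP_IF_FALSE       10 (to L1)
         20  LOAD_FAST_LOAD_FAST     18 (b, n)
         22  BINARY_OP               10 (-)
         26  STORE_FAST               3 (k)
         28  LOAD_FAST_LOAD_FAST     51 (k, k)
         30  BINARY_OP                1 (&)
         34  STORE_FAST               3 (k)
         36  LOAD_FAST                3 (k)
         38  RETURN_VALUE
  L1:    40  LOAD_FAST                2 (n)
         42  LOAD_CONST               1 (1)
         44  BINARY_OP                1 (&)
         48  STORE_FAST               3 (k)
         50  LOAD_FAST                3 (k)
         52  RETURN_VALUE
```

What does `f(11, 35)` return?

-35

LOAD_FAST_LOAD_FAST b,b → push 35,35. Stack: [35, 35]
BINARY_OP + → 35 + 35 = 70. Stack: [70]
STORE_FAST n → n=70. Stack: []
LOAD_FAST_LOAD_FAST n,b → push 70,35. Stack: [70, 35]
COMPARE_OP bool(>) → 70 vs 35 = True. Stack: [True]
POP_JUMP_IF_FALSE → pop True; no jump. Stack: []
LOAD_FAST_LOAD_FAST b,n → push 35,70. Stack: [35, 70]
BINARY_OP - → 35 - 70 = -35. Stack: [-35]
STORE_FAST k → k=-35. Stack: []
LOAD_FAST_LOAD_FAST k,k → push -35,-35. Stack: [-35, -35]
BINARY_OP & → -35 & -35 = -35. Stack: [-35]
STORE_FAST k → k=-35. Stack: []
LOAD_FAST k → push -35. Stack: [-35]
RETURN_VALUE → return -35.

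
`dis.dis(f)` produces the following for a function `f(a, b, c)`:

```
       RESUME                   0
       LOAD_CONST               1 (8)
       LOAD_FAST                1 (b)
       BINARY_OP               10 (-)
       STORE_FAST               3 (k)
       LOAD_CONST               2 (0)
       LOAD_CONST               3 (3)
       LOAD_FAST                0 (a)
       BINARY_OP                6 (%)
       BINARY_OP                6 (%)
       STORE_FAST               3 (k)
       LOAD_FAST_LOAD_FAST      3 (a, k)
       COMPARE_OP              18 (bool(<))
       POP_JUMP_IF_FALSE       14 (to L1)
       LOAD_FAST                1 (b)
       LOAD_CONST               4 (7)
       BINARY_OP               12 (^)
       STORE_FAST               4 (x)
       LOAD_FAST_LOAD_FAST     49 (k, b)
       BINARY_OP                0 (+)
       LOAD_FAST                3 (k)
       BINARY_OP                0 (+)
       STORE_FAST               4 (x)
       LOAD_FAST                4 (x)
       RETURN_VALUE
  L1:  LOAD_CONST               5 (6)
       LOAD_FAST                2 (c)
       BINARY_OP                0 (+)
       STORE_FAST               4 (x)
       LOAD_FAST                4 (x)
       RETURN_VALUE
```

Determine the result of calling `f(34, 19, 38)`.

44

LOAD_CONST → push 8. Stack: [8]
LOAD_FAST b → push 19. Stack: [8, 19]
BINARY_OP - → 8 - 19 = -11. Stack: [-11]
STORE_FAST k → k=-11. Stack: []
LOAD_CONST → push 0. Stack: [0]
LOAD_CONST → push 3. Stack: [0, 3]
LOAD_FAST a → push 34. Stack: [0, 3, 34]
BINARY_OP % → 3 % 34 = 3. Stack: [0, 3]
BINARY_OP % → 0 % 3 = 0. Stack: [0]
STORE_FAST k → k=0. Stack: []
LOAD_FAST_LOAD_FAST a,k → push 34,0. Stack: [34, 0]
COMPARE_OP bool(<) → 34 vs 0 = False. Stack: [False]
POP_JUMP_IF_FALSE → pop False; jump. Stack: []
LOAD_CONST → push 6. Stack: [6]
LOAD_FAST c → push 38. Stack: [6, 38]
BINARY_OP + → 6 + 38 = 44. Stack: [44]
STORE_FAST x → x=44. Stack: []
LOAD_FAST x → push 44. Stack: [44]
RETURN_VALUE → return 44.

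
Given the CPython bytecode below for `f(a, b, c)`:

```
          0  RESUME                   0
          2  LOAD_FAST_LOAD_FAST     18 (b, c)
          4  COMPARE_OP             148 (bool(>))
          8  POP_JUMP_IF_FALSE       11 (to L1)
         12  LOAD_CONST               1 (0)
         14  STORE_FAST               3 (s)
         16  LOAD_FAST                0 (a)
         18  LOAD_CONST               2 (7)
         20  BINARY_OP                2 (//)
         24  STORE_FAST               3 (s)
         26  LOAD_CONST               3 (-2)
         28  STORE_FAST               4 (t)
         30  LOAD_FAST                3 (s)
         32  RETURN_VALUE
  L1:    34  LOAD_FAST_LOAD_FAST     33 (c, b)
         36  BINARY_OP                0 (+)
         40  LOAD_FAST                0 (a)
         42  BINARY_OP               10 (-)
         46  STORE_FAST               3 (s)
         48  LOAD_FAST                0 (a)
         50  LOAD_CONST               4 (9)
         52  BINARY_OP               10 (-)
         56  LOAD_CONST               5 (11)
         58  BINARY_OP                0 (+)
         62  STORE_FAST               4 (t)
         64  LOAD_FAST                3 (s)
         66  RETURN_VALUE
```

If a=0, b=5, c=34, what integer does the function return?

39

LOAD_FAST_LOAD_FAST b,c → push 5,34. Stack: [5, 34]
COMPARE_OP bool(>) → 5 vs 34 = False. Stack: [False]
POP_JUMP_IF_FALSE → pop False; jump. Stack: []
LOAD_FAST_LOAD_FAST c,b → push 34,5. Stack: [34, 5]
BINARY_OP + → 34 + 5 = 39. Stack: [39]
LOAD_FAST a → push 0. Stack: [39, 0]
BINARY_OP - → 39 - 0 = 39. Stack: [39]
STORE_FAST s → s=39. Stack: []
LOAD_FAST a → push 0. Stack: [0]
LOAD_CONST → push 9. Stack: [0, 9]
BINARY_OP - → 0 - 9 = -9. Stack: [-9]
LOAD_CONST → push 11. Stack: [-9, 11]
BINARY_OP + → -9 + 11 = 2. Stack: [2]
STORE_FAST t → t=2. Stack: []
LOAD_FAST s → push 39. Stack: [39]
RETURN_VALUE → return 39.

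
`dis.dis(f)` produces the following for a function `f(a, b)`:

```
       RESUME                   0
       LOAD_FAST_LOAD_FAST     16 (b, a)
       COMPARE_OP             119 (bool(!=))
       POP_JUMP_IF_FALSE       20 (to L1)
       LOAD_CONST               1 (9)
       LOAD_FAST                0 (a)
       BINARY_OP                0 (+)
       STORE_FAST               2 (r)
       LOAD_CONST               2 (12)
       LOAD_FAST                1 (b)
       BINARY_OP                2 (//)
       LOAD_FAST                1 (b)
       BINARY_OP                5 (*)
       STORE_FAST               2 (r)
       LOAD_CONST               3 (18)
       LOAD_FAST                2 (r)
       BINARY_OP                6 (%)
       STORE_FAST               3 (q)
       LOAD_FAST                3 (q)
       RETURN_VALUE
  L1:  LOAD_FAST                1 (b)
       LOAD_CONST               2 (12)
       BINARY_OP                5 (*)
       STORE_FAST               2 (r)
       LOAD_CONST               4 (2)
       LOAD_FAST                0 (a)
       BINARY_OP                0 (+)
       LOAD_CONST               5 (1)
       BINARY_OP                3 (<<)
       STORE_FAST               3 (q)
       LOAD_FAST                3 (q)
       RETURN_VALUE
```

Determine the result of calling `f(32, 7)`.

LOAD_FAST_LOAD_FAST b,a → push 7,32. Stack: [7, 32]
COMPARE_OP bool(!=) → 7 vs 32 = True. Stack: [True]
POP_JUMP_IF_FALSE → pop True; no jump. Stack: []
LOAD_CONST → push 9. Stack: [9]
LOAD_FAST a → push 32. Stack: [9, 32]
BINARY_OP + → 9 + 32 = 41. Stack: [41]
STORE_FAST r → r=41. Stack: []
LOAD_CONST → push 12. Stack: [12]
LOAD_FAST b → push 7. Stack: [12, 7]
BINARY_OP // → 12 // 7 = 1. Stack: [1]
LOAD_FAST b → push 7. Stack: [1, 7]
BINARY_OP * → 1 * 7 = 7. Stack: [7]
STORE_FAST r → r=7. Stack: []
LOAD_CONST → push 18. Stack: [18]
LOAD_FAST r → push 7. Stack: [18, 7]
BINARY_OP % → 18 % 7 = 4. Stack: [4]
STORE_FAST q → q=4. Stack: []
LOAD_FAST q → push 4. Stack: [4]
RETURN_VALUE → return 4.

4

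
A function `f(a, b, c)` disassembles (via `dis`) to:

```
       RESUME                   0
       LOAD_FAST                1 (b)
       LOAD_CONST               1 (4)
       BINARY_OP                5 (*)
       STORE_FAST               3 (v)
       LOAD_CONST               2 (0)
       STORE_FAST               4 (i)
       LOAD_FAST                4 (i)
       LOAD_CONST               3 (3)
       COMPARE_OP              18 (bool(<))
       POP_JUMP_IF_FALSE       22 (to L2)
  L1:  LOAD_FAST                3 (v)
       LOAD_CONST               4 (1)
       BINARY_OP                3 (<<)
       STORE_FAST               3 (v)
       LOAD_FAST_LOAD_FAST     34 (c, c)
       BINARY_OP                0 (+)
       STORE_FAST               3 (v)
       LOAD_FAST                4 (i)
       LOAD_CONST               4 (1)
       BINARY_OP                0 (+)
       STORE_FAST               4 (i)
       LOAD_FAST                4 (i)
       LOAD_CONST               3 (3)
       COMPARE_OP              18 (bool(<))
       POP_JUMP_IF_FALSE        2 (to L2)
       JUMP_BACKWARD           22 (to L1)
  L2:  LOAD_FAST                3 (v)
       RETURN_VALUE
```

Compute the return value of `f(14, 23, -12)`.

LOAD_FAST b → push 23. Stack: [23]
LOAD_CONST → push 4. Stack: [23, 4]
BINARY_OP * → 23 * 4 = 92. Stack: [92]
STORE_FAST v → v=92. Stack: []
LOAD_CONST → push 0. Stack: [0]
STORE_FAST i → i=0. Stack: []
LOAD_FAST i → push 0. Stack: [0]
LOAD_CONST → push 3. Stack: [0, 3]
COMPARE_OP bool(<) → 0 vs 3 = True. Stack: [True]
POP_JUMP_IF_FALSE → pop True; no jump. Stack: []
LOAD_FAST v → push 92. Stack: [92]
LOAD_CONST → push 1. Stack: [92, 1]
BINARY_OP << → 92 << 1 = 184. Stack: [184]
STORE_FAST v → v=184. Stack: []
LOAD_FAST_LOAD_FAST c,c → push -12,-12. Stack: [-12, -12]
BINARY_OP + → -12 + -12 = -24. Stack: [-24]
STORE_FAST v → v=-24. Stack: []
LOAD_FAST i → push 0. Stack: [0]
LOAD_CONST → push 1. Stack: [0, 1]
BINARY_OP + → 0 + 1 = 1. Stack: [1]
STORE_FAST i → i=1. Stack: []
LOAD_FAST i → push 1. Stack: [1]
LOAD_CONST → push 3. Stack: [1, 3]
COMPARE_OP bool(<) → 1 vs 3 = True. Stack: [True]
POP_JUMP_IF_FALSE → pop True; no jump. Stack: []
LOAD_FAST v → push -24. Stack: [-24]
LOAD_CONST → push 1. Stack: [-24, 1]
BINARY_OP << → -24 << 1 = -48. Stack: [-48]
STORE_FAST v → v=-48. Stack: []
LOAD_FAST_LOAD_FAST c,c → push -12,-12. Stack: [-12, -12]
BINARY_OP + → -12 + -12 = -24. Stack: [-24]
STORE_FAST v → v=-24. Stack: []
LOAD_FAST i → push 1. Stack: [1]
LOAD_CONST → push 1. Stack: [1, 1]
BINARY_OP + → 1 + 1 = 2. Stack: [2]
STORE_FAST i → i=2. Stack: []
LOAD_FAST i → push 2. Stack: [2]
LOAD_CONST → push 3. Stack: [2, 3]
COMPARE_OP bool(<) → 2 vs 3 = True. Stack: [True]
POP_JUMP_IF_FALSE → pop True; no jump. Stack: []
LOAD_FAST v → push -24. Stack: [-24]
LOAD_CONST → push 1. Stack: [-24, 1]
BINARY_OP << → -24 << 1 = -48. Stack: [-48]
STORE_FAST v → v=-48. Stack: []
LOAD_FAST_LOAD_FAST c,c → push -12,-12. Stack: [-12, -12]
BINARY_OP + → -12 + -12 = -24. Stack: [-24]
STORE_FAST v → v=-24. Stack: []
LOAD_FAST i → push 2. Stack: [2]
LOAD_CONST → push 1. Stack: [2, 1]
BINARY_OP + → 2 + 1 = 3. Stack: [3]
STORE_FAST i → i=3. Stack: []
LOAD_FAST i → push 3. Stack: [3]
LOAD_CONST → push 3. Stack: [3, 3]
COMPARE_OP bool(<) → 3 vs 3 = False. Stack: [False]
POP_JUMP_IF_FALSE → pop False; jump. Stack: []
LOAD_FAST v → push -24. Stack: [-24]
RETURN_VALUE → return -24.

-24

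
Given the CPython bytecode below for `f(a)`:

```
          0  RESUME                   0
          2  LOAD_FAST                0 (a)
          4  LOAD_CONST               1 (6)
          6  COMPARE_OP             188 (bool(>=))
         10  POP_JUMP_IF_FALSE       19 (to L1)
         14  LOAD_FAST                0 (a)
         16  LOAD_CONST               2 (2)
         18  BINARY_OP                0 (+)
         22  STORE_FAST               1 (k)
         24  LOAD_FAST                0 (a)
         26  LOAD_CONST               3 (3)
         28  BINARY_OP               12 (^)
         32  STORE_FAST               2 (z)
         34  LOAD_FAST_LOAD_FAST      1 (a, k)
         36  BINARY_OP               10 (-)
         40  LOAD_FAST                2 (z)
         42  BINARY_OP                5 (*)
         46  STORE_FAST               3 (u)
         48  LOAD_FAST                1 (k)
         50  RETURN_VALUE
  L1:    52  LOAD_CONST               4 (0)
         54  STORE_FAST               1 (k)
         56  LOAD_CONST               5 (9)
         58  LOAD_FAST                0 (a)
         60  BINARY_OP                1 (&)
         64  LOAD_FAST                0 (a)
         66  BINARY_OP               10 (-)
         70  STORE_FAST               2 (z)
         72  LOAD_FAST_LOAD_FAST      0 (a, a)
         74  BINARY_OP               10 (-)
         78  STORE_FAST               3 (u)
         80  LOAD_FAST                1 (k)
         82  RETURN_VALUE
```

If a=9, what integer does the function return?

LOAD_FAST a → push 9. Stack: [9]
LOAD_CONST → push 6. Stack: [9, 6]
COMPARE_OP bool(>=) → 9 vs 6 = True. Stack: [True]
POP_JUMP_IF_FALSE → pop True; no jump. Stack: []
LOAD_FAST a → push 9. Stack: [9]
LOAD_CONST → push 2. Stack: [9, 2]
BINARY_OP + → 9 + 2 = 11. Stack: [11]
STORE_FAST k → k=11. Stack: []
LOAD_FAST a → push 9. Stack: [9]
LOAD_CONST → push 3. Stack: [9, 3]
BINARY_OP ^ → 9 ^ 3 = 10. Stack: [10]
STORE_FAST z → z=10. Stack: []
LOAD_FAST_LOAD_FAST a,k → push 9,11. Stack: [9, 11]
BINARY_OP - → 9 - 11 = -2. Stack: [-2]
LOAD_FAST z → push 10. Stack: [-2, 10]
BINARY_OP * → -2 * 10 = -20. Stack: [-20]
STORE_FAST u → u=-20. Stack: []
LOAD_FAST k → push 11. Stack: [11]
RETURN_VALUE → return 11.

11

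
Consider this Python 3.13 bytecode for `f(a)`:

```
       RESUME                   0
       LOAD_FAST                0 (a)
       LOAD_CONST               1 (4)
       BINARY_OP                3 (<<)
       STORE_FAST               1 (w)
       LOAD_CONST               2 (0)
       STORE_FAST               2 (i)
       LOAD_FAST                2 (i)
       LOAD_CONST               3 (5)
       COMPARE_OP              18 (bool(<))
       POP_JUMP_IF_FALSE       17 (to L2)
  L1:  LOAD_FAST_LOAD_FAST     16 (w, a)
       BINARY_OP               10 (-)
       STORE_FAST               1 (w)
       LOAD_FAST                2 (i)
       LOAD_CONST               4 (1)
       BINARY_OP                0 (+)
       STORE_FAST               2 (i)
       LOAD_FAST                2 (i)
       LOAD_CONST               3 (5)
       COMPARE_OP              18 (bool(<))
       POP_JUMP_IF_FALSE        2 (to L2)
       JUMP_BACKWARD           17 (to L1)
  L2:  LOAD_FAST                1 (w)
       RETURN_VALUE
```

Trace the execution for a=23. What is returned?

LOAD_FAST a → push 23
LOAD_CONST → push 4
BINARY_OP << → 23 << 4 = 368
STORE_FAST w → w=368
LOAD_CONST → push 0
STORE_FAST i → i=0
LOAD_FAST i → push 0
LOAD_CONST → push 5
COMPARE_OP bool(<) → 0 vs 5 = True
POP_JUMP_IF_FALSE → pop True; no jump
LOAD_FAST_LOAD_FAST w,a → push 368,23
BINARY_OP - → 368 - 23 = 345
STORE_FAST w → w=345
LOAD_FAST i → push 0
LOAD_CONST → push 1
BINARY_OP + → 0 + 1 = 1
STORE_FAST i → i=1
LOAD_FAST i → push 1
LOAD_CONST → push 5
COMPARE_OP bool(<) → 1 vs 5 = True
POP_JUMP_IF_FALSE → pop True; no jump
LOAD_FAST_LOAD_FAST w,a → push 345,23
BINARY_OP - → 345 - 23 = 322
STORE_FAST w → w=322
LOAD_FAST i → push 1
LOAD_CONST → push 1
BINARY_OP + → 1 + 1 = 2
STORE_FAST i → i=2
LOAD_FAST i → push 2
LOAD_CONST → push 5
COMPARE_OP bool(<) → 2 vs 5 = True
POP_JUMP_IF_FALSE → pop True; no jump
LOAD_FAST_LOAD_FAST w,a → push 322,23
BINARY_OP - → 322 - 23 = 299
STORE_FAST w → w=299
LOAD_FAST i → push 2
LOAD_CONST → push 1
BINARY_OP + → 2 + 1 = 3
STORE_FAST i → i=3
LOAD_FAST i → push 3
LOAD_CONST → push 5
COMPARE_OP bool(<) → 3 vs 5 = True
POP_JUMP_IF_FALSE → pop True; no jump
LOAD_FAST_LOAD_FAST w,a → push 299,23
BINARY_OP - → 299 - 23 = 276
STORE_FAST w → w=276
LOAD_FAST i → push 3
LOAD_CONST → push 1
BINARY_OP + → 3 + 1 = 4
STORE_FAST i → i=4
LOAD_FAST i → push 4
LOAD_CONST → push 5
COMPARE_OP bool(<) → 4 vs 5 = True
POP_JUMP_IF_FALSE → pop True; no jump
LOAD_FAST_LOAD_FAST w,a → push 276,23
BINARY_OP - → 276 - 23 = 253
STORE_FAST w → w=253
LOAD_FAST i → push 4
LOAD_CONST → push 1
BINARY_OP + → 4 + 1 = 5
STORE_FAST i → i=5
LOAD_FAST i → push 5
LOAD_CONST → push 5
COMPARE_OP bool(<) → 5 vs 5 = False
POP_JUMP_IF_FALSE → pop False; jump
LOAD_FAST w → push 253
RETURN_VALUE → return 253.

253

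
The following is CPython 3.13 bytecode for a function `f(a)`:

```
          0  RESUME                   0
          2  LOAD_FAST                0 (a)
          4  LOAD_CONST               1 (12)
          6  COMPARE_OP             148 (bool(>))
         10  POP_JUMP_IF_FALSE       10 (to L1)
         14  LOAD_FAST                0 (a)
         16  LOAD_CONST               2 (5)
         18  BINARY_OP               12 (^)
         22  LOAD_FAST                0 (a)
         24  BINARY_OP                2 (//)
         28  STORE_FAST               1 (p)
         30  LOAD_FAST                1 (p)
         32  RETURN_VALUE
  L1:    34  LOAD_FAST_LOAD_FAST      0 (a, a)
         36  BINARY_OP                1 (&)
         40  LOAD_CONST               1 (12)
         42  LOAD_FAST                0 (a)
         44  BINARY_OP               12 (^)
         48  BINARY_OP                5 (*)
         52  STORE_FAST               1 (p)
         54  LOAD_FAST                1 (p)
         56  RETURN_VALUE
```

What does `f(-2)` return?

LOAD_FAST a → push -2. Stack: [-2]
LOAD_CONST → push 12. Stack: [-2, 12]
COMPARE_OP bool(>) → -2 vs 12 = False. Stack: [False]
POP_JUMP_IF_FALSE → pop False; jump. Stack: []
LOAD_FAST_LOAD_FAST a,a → push -2,-2. Stack: [-2, -2]
BINARY_OP & → -2 & -2 = -2. Stack: [-2]
LOAD_CONST → push 12. Stack: [-2, 12]
LOAD_FAST a → push -2. Stack: [-2, 12, -2]
BINARY_OP ^ → 12 ^ -2 = -14. Stack: [-2, -14]
BINARY_OP * → -2 * -14 = 28. Stack: [28]
STORE_FAST p → p=28. Stack: []
LOAD_FAST p → push 28. Stack: [28]
RETURN_VALUE → return 28.

28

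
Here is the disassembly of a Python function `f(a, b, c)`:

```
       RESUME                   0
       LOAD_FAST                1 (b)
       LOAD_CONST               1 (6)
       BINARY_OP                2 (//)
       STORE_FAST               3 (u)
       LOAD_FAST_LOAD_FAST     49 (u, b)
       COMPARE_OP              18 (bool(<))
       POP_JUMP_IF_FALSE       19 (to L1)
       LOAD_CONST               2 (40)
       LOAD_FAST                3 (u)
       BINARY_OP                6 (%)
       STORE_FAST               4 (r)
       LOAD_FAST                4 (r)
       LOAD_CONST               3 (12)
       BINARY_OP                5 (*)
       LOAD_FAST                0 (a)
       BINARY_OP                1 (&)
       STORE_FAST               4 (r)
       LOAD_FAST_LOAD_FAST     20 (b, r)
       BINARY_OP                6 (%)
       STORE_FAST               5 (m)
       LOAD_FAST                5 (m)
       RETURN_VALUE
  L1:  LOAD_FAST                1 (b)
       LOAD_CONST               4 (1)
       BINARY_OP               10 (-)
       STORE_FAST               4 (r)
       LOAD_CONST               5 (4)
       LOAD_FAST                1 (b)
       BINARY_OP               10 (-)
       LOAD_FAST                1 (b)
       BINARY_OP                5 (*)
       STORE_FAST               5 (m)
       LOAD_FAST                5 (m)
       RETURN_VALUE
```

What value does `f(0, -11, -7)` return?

-165

LOAD_FAST b → push -11. Stack: [-11]
LOAD_CONST → push 6. Stack: [-11, 6]
BINARY_OP // → -11 // 6 = -2. Stack: [-2]
STORE_FAST u → u=-2. Stack: []
LOAD_FAST_LOAD_FAST u,b → push -2,-11. Stack: [-2, -11]
COMPARE_OP bool(<) → -2 vs -11 = False. Stack: [False]
POP_JUMP_IF_FALSE → pop False; jump. Stack: []
LOAD_FAST b → push -11. Stack: [-11]
LOAD_CONST → push 1. Stack: [-11, 1]
BINARY_OP - → -11 - 1 = -12. Stack: [-12]
STORE_FAST r → r=-12. Stack: []
LOAD_CONST → push 4. Stack: [4]
LOAD_FAST b → push -11. Stack: [4, -11]
BINARY_OP - → 4 - -11 = 15. Stack: [15]
LOAD_FAST b → push -11. Stack: [15, -11]
BINARY_OP * → 15 * -11 = -165. Stack: [-165]
STORE_FAST m → m=-165. Stack: []
LOAD_FAST m → push -165. Stack: [-165]
RETURN_VALUE → return -165.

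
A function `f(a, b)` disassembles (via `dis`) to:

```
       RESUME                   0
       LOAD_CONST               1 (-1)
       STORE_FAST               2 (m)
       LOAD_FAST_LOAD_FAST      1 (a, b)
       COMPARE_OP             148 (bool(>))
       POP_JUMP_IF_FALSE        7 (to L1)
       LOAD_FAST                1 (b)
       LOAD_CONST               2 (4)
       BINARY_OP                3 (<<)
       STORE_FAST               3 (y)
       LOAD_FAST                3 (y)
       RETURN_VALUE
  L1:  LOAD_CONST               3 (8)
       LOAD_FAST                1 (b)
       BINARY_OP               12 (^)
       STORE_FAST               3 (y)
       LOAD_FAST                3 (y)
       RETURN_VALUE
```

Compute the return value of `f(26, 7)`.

112

LOAD_CONST → push -1. Stack: [-1]
STORE_FAST m → m=-1. Stack: []
LOAD_FAST_LOAD_FAST a,b → push 26,7. Stack: [26, 7]
COMPARE_OP bool(>) → 26 vs 7 = True. Stack: [True]
POP_JUMP_IF_FALSE → pop True; no jump. Stack: []
LOAD_FAST b → push 7. Stack: [7]
LOAD_CONST → push 4. Stack: [7, 4]
BINARY_OP << → 7 << 4 = 112. Stack: [112]
STORE_FAST y → y=112. Stack: []
LOAD_FAST y → push 112. Stack: [112]
RETURN_VALUE → return 112.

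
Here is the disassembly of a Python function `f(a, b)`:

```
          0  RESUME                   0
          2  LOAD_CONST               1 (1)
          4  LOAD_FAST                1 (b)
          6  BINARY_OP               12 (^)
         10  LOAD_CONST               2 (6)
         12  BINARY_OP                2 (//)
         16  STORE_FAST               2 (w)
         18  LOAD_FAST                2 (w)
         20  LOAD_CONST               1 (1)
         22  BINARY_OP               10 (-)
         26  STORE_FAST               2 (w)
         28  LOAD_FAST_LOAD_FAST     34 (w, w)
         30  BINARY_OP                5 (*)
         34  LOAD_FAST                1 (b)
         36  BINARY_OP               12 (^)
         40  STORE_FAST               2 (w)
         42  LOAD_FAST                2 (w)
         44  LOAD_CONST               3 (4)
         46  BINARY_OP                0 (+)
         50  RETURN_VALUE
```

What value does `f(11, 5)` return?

8

LOAD_CONST → push 1. Stack: [1]
LOAD_FAST b → push 5. Stack: [1, 5]
BINARY_OP ^ → 1 ^ 5 = 4. Stack: [4]
LOAD_CONST → push 6. Stack: [4, 6]
BINARY_OP // → 4 // 6 = 0. Stack: [0]
STORE_FAST w → w=0. Stack: []
LOAD_FAST w → push 0. Stack: [0]
LOAD_CONST → push 1. Stack: [0, 1]
BINARY_OP - → 0 - 1 = -1. Stack: [-1]
STORE_FAST w → w=-1. Stack: []
LOAD_FAST_LOAD_FAST w,w → push -1,-1. Stack: [-1, -1]
BINARY_OP * → -1 * -1 = 1. Stack: [1]
LOAD_FAST b → push 5. Stack: [1, 5]
BINARY_OP ^ → 1 ^ 5 = 4. Stack: [4]
STORE_FAST w → w=4. Stack: []
LOAD_FAST w → push 4. Stack: [4]
LOAD_CONST → push 4. Stack: [4, 4]
BINARY_OP + → 4 + 4 = 8. Stack: [8]
RETURN_VALUE → return 8.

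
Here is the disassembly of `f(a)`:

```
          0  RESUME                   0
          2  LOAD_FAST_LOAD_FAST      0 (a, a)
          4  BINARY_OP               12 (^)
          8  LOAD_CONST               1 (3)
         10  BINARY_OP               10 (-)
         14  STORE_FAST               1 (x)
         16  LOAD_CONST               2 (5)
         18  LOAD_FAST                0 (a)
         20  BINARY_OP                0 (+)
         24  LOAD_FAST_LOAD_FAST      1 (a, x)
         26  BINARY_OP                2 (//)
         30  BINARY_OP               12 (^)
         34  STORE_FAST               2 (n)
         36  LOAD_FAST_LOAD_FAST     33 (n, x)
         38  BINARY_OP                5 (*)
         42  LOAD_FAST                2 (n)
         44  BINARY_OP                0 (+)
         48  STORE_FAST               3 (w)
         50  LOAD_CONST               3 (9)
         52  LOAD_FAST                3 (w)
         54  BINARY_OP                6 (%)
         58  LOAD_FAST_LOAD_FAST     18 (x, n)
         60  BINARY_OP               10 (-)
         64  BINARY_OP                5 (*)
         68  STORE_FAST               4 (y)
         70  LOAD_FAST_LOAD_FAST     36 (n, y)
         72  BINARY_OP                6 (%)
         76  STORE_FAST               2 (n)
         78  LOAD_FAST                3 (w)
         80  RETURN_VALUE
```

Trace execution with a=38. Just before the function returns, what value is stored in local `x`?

-3

LOAD_FAST_LOAD_FAST a,a → push 38,38. Stack: [38, 38]
BINARY_OP ^ → 38 ^ 38 = 0. Stack: [0]
LOAD_CONST → push 3. Stack: [0, 3]
BINARY_OP - → 0 - 3 = -3. Stack: [-3]
STORE_FAST x → x=-3. Stack: []
LOAD_CONST → push 5. Stack: [5]
LOAD_FAST a → push 38. Stack: [5, 38]
BINARY_OP + → 5 + 38 = 43. Stack: [43]
LOAD_FAST_LOAD_FAST a,x → push 38,-3. Stack: [43, 38, -3]
BINARY_OP // → 38 // -3 = -13. Stack: [43, -13]
BINARY_OP ^ → 43 ^ -13 = -40. Stack: [-40]
STORE_FAST n → n=-40. Stack: []
LOAD_FAST_LOAD_FAST n,x → push -40,-3. Stack: [-40, -3]
BINARY_OP * → -40 * -3 = 120. Stack: [120]
LOAD_FAST n → push -40. Stack: [120, -40]
BINARY_OP + → 120 + -40 = 80. Stack: [80]
STORE_FAST w → w=80. Stack: []
LOAD_CONST → push 9. Stack: [9]
LOAD_FAST w → push 80. Stack: [9, 80]
BINARY_OP % → 9 % 80 = 9. Stack: [9]
LOAD_FAST_LOAD_FAST x,n → push -3,-40. Stack: [9, -3, -40]
BINARY_OP - → -3 - -40 = 37. Stack: [9, 37]
BINARY_OP * → 9 * 37 = 333. Stack: [333]
STORE_FAST y → y=333. Stack: []
LOAD_FAST_LOAD_FAST n,y → push -40,333. Stack: [-40, 333]
BINARY_OP % → -40 % 333 = 293. Stack: [293]
STORE_FAST n → n=293. Stack: []
LOAD_FAST w → push 80. Stack: [80]
RETURN_VALUE → return 80.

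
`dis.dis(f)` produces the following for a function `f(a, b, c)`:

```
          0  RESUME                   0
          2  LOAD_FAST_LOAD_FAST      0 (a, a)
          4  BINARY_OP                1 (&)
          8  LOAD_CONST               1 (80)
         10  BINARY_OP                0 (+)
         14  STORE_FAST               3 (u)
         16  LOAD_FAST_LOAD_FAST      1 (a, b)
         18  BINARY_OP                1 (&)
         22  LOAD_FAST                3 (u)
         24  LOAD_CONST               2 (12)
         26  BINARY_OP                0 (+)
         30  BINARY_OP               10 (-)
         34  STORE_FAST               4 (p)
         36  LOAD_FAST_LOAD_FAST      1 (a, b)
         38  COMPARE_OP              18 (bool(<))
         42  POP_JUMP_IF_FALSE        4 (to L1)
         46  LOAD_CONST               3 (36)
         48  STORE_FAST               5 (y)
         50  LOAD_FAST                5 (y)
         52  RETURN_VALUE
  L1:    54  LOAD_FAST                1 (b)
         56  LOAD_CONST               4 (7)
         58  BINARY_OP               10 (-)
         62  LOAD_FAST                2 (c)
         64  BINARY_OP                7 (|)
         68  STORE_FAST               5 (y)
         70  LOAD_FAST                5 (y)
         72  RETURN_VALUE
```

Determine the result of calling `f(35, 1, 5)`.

-1

LOAD_FAST_LOAD_FAST a,a → push 35,35. Stack: [35, 35]
BINARY_OP & → 35 & 35 = 35. Stack: [35]
LOAD_CONST → push 80. Stack: [35, 80]
BINARY_OP + → 35 + 80 = 115. Stack: [115]
STORE_FAST u → u=115. Stack: []
LOAD_FAST_LOAD_FAST a,b → push 35,1. Stack: [35, 1]
BINARY_OP & → 35 & 1 = 1. Stack: [1]
LOAD_FAST u → push 115. Stack: [1, 115]
LOAD_CONST → push 12. Stack: [1, 115, 12]
BINARY_OP + → 115 + 12 = 127. Stack: [1, 127]
BINARY_OP - → 1 - 127 = -126. Stack: [-126]
STORE_FAST p → p=-126. Stack: []
LOAD_FAST_LOAD_FAST a,b → push 35,1. Stack: [35, 1]
COMPARE_OP bool(<) → 35 vs 1 = False. Stack: [False]
POP_JUMP_IF_FALSE → pop False; jump. Stack: []
LOAD_FAST b → push 1. Stack: [1]
LOAD_CONST → push 7. Stack: [1, 7]
BINARY_OP - → 1 - 7 = -6. Stack: [-6]
LOAD_FAST c → push 5. Stack: [-6, 5]
BINARY_OP | → -6 | 5 = -1. Stack: [-1]
STORE_FAST y → y=-1. Stack: []
LOAD_FAST y → push -1. Stack: [-1]
RETURN_VALUE → return -1.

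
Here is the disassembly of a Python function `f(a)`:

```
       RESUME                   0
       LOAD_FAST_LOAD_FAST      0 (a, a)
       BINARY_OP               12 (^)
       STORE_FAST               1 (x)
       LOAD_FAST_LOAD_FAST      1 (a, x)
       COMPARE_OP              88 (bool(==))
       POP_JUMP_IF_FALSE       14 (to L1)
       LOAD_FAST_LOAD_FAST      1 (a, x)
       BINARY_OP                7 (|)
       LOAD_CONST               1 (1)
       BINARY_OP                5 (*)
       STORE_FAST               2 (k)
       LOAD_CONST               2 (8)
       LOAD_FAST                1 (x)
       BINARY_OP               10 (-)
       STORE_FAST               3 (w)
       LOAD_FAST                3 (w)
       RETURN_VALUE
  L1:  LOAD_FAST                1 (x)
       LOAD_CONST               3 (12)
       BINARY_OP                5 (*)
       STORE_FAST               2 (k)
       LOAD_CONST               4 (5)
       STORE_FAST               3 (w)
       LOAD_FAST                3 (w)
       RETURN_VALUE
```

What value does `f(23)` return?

LOAD_FAST_LOAD_FAST a,a → push 23,23. Stack: [23, 23]
BINARY_OP ^ → 23 ^ 23 = 0. Stack: [0]
STORE_FAST x → x=0. Stack: []
LOAD_FAST_LOAD_FAST a,x → push 23,0. Stack: [23, 0]
COMPARE_OP bool(==) → 23 vs 0 = False. Stack: [False]
POP_JUMP_IF_FALSE → pop False; jump. Stack: []
LOAD_FAST x → push 0. Stack: [0]
LOAD_CONST → push 12. Stack: [0, 12]
BINARY_OP * → 0 * 12 = 0. Stack: [0]
STORE_FAST k → k=0. Stack: []
LOAD_CONST → push 5. Stack: [5]
STORE_FAST w → w=5. Stack: []
LOAD_FAST w → push 5. Stack: [5]
RETURN_VALUE → return 5.

5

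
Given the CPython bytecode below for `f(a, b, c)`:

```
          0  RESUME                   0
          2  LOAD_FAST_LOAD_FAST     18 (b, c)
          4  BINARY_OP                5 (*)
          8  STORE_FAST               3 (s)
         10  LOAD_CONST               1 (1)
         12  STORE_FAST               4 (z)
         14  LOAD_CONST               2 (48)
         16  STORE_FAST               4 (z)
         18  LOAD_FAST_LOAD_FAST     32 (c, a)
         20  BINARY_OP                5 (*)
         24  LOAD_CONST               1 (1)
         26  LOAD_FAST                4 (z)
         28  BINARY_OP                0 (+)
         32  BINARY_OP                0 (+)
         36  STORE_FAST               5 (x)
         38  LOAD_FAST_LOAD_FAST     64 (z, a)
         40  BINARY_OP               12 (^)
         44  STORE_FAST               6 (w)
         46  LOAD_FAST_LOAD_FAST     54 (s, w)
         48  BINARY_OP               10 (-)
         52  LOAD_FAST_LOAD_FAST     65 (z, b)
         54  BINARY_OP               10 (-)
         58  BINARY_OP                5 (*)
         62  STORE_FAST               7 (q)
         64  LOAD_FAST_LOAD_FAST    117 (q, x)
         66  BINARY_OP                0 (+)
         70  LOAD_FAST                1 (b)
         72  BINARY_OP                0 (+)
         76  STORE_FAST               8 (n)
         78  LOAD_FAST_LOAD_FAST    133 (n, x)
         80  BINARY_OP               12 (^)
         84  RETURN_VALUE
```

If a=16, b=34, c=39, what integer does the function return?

LOAD_FAST_LOAD_FAST b,c → push 34,39. Stack: [34, 39]
BINARY_OP * → 34 * 39 = 1326. Stack: [1326]
STORE_FAST s → s=1326. Stack: []
LOAD_CONST → push 1. Stack: [1]
STORE_FAST z → z=1. Stack: []
LOAD_CONST → push 48. Stack: [48]
STORE_FAST z → z=48. Stack: []
LOAD_FAST_LOAD_FAST c,a → push 39,16. Stack: [39, 16]
BINARY_OP * → 39 * 16 = 624. Stack: [624]
LOAD_CONST → push 1. Stack: [624, 1]
LOAD_FAST z → push 48. Stack: [624, 1, 48]
BINARY_OP + → 1 + 48 = 49. Stack: [624, 49]
BINARY_OP + → 624 + 49 = 673. Stack: [673]
STORE_FAST x → x=673. Stack: []
LOAD_FAST_LOAD_FAST z,a → push 48,16. Stack: [48, 16]
BINARY_OP ^ → 48 ^ 16 = 32. Stack: [32]
STORE_FAST w → w=32. Stack: []
LOAD_FAST_LOAD_FAST s,w → push 1326,32. Stack: [1326, 32]
BINARY_OP - → 1326 - 32 = 1294. Stack: [1294]
LOAD_FAST_LOAD_FAST z,b → push 48,34. Stack: [1294, 48, 34]
BINARY_OP - → 48 - 34 = 14. Stack: [1294, 14]
BINARY_OP * → 1294 * 14 = 18116. Stack: [18116]
STORE_FAST q → q=18116. Stack: []
LOAD_FAST_LOAD_FAST q,x → push 18116,673. Stack: [18116, 673]
BINARY_OP + → 18116 + 673 = 18789. Stack: [18789]
LOAD_FAST b → push 34. Stack: [18789, 34]
BINARY_OP + → 18789 + 34 = 18823. Stack: [18823]
STORE_FAST n → n=18823. Stack: []
LOAD_FAST_LOAD_FAST n,x → push 18823,673. Stack: [18823, 673]
BINARY_OP ^ → 18823 ^ 673 = 19238. Stack: [19238]
RETURN_VALUE → return 19238.

19238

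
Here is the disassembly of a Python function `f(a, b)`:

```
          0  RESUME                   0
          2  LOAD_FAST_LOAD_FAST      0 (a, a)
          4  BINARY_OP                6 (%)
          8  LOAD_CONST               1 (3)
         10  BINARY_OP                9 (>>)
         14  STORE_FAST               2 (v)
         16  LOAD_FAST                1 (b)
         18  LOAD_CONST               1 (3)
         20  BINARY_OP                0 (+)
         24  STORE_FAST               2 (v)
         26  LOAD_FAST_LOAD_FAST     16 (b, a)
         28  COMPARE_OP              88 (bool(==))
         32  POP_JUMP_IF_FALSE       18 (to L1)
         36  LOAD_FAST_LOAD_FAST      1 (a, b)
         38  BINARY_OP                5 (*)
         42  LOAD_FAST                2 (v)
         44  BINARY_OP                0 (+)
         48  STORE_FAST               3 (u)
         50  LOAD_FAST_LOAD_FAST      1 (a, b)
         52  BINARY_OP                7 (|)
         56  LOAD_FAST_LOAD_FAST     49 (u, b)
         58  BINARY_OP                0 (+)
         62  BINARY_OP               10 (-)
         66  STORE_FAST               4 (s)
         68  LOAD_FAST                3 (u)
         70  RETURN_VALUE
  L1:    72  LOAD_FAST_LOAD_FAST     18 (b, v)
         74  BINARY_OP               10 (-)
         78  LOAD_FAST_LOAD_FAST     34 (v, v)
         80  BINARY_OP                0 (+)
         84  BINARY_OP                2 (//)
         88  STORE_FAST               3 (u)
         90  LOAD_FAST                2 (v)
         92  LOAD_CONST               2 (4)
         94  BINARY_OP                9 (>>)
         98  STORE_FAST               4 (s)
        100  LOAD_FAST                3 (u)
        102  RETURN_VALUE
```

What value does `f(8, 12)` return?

LOAD_FAST_LOAD_FAST a,a → push 8,8. Stack: [8, 8]
BINARY_OP % → 8 % 8 = 0. Stack: [0]
LOAD_CONST → push 3. Stack: [0, 3]
BINARY_OP >> → 0 >> 3 = 0. Stack: [0]
STORE_FAST v → v=0. Stack: []
LOAD_FAST b → push 12. Stack: [12]
LOAD_CONST → push 3. Stack: [12, 3]
BINARY_OP + → 12 + 3 = 15. Stack: [15]
STORE_FAST v → v=15. Stack: []
LOAD_FAST_LOAD_FAST b,a → push 12,8. Stack: [12, 8]
COMPARE_OP bool(==) → 12 vs 8 = False. Stack: [False]
POP_JUMP_IF_FALSE → pop False; jump. Stack: []
LOAD_FAST_LOAD_FAST b,v → push 12,15. Stack: [12, 15]
BINARY_OP - → 12 - 15 = -3. Stack: [-3]
LOAD_FAST_LOAD_FAST v,v → push 15,15. Stack: [-3, 15, 15]
BINARY_OP + → 15 + 15 = 30. Stack: [-3, 30]
BINARY_OP // → -3 // 30 = -1. Stack: [-1]
STORE_FAST u → u=-1. Stack: []
LOAD_FAST v → push 15. Stack: [15]
LOAD_CONST → push 4. Stack: [15, 4]
BINARY_OP >> → 15 >> 4 = 0. Stack: [0]
STORE_FAST s → s=0. Stack: []
LOAD_FAST u → push -1. Stack: [-1]
RETURN_VALUE → return -1.

-1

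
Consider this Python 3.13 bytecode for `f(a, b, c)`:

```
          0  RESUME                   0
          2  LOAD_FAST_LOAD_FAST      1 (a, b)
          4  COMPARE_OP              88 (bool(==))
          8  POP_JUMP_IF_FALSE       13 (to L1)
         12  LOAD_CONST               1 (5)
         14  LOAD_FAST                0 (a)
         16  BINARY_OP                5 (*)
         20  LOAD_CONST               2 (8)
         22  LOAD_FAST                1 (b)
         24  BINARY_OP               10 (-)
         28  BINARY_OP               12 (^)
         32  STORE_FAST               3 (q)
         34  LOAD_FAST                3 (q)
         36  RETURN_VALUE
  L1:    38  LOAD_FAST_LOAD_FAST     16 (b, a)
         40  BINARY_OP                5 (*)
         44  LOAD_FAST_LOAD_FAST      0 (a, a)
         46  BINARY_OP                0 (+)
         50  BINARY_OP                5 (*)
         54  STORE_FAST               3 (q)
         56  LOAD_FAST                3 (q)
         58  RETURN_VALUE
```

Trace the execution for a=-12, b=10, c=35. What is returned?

LOAD_FAST_LOAD_FAST a,b → push -12,10. Stack: [-12, 10]
COMPARE_OP bool(==) → -12 vs 10 = False. Stack: [False]
POP_JUMP_IF_FALSE → pop False; jump. Stack: []
LOAD_FAST_LOAD_FAST b,a → push 10,-12. Stack: [10, -12]
BINARY_OP * → 10 * -12 = -120. Stack: [-120]
LOAD_FAST_LOAD_FAST a,a → push -12,-12. Stack: [-120, -12, -12]
BINARY_OP + → -12 + -12 = -24. Stack: [-120, -24]
BINARY_OP * → -120 * -24 = 2880. Stack: [2880]
STORE_FAST q → q=2880. Stack: []
LOAD_FAST q → push 2880. Stack: [2880]
RETURN_VALUE → return 2880.

2880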